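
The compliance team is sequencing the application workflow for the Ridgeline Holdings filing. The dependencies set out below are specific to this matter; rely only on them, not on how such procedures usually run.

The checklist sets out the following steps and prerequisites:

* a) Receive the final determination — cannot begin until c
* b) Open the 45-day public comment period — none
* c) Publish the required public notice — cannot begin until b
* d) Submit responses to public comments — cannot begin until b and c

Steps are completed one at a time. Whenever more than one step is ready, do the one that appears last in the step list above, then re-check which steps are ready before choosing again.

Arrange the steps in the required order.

b c d a

Only b has no prerequisites, so it is first.
Next only c has its prerequisites met → c.
Now d and a have their prerequisites met. d is listed later, so d next.
a needed c, now all done → a.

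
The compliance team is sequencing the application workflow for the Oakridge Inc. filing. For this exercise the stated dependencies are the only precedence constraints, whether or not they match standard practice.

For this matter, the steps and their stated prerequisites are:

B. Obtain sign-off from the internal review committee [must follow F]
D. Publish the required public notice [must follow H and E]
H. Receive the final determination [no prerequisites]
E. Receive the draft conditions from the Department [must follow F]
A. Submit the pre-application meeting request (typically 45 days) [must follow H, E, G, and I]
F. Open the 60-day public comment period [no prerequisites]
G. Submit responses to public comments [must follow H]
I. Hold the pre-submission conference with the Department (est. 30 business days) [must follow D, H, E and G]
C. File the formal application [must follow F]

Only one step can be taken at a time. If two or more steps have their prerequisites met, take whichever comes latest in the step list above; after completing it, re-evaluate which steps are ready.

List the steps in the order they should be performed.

Nothing is required for F and H. F is listed later → F first.
C, E, H and B are all available; C is listed later → C.
Now E, H and B have their prerequisites met. E is listed later, so E next.
Ready: H and B. H is listed later → H.
G, D and B are all available; G is listed later → G.
D and B are both available; D is listed later → D.
Now I and B have their prerequisites met. I is listed later, so I next.
A now also ready, so the ready set is {A, B}; A is listed later → A.
Next only B has its prerequisites met → B.

F, C, E, H, G, D, I, A, B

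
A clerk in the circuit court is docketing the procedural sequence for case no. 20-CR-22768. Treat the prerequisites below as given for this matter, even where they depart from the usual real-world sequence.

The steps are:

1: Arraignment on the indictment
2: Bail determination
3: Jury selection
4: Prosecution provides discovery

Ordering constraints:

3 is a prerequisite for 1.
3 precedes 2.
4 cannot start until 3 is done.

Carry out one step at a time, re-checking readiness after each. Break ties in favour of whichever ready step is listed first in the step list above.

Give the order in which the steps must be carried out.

3 is the only step with nothing outstanding, so it goes first.
1, 2 and 4 are all available; 1 is listed earlier → 1.
2 and 4 are both available; 2 is listed earlier → 2.
That leaves 4 as the only ready step → 4.

3, 1, 2, 4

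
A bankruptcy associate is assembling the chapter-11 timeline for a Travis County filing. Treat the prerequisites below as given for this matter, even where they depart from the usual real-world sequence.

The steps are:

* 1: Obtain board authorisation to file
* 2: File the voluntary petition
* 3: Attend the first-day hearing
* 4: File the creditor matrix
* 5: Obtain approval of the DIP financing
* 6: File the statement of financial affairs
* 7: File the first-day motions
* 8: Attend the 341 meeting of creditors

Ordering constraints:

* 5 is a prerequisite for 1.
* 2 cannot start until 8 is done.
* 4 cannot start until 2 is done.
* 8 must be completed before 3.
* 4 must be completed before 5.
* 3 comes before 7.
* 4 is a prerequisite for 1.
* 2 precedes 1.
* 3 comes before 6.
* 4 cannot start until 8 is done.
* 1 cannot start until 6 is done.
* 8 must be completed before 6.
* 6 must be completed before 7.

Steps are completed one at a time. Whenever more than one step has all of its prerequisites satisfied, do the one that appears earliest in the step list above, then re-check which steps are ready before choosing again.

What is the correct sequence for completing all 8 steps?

8 → 2 → 3 → 4 → 5 → 6 → 1 → 7

8 is the only step with nothing outstanding, so it goes first.
Ready: 2 and 3. 2 is listed earlier → 2.
Ready: 3 and 4. 3 is listed earlier → 3.
6 now also ready, so the ready set is {4, 6}; 4 is listed earlier → 4.
5 now also ready, so the ready set is {5, 6}; 5 is listed earlier → 5.
6 needed 3 and 8, now all done → 6.
1 and 7 are both available; 1 is listed earlier → 1.
7 needed 3 and 6, now all done → 7.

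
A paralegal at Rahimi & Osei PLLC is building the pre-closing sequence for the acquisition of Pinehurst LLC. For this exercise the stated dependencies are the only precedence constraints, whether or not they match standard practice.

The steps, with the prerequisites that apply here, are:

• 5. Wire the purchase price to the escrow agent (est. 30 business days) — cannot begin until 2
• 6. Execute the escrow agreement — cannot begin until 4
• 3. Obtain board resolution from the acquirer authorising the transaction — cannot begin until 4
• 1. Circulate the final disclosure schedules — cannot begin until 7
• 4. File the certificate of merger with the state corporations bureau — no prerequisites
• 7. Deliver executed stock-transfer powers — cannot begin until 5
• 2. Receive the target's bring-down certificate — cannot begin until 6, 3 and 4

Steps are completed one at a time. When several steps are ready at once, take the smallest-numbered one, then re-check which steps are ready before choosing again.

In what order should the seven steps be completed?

4, 3, 6, 2, 5, 7, 1

Only 4 has no prerequisites, so it is first.
Ready: 3 and 6. 3 has the earlier label → 3.
6 needed 4, now all done → 6.
Next only 2 has its prerequisites met → 2.
That leaves 5 as the only ready step → 5.
Next only 7 has its prerequisites met → 7.
1 is the only step now ready → 1.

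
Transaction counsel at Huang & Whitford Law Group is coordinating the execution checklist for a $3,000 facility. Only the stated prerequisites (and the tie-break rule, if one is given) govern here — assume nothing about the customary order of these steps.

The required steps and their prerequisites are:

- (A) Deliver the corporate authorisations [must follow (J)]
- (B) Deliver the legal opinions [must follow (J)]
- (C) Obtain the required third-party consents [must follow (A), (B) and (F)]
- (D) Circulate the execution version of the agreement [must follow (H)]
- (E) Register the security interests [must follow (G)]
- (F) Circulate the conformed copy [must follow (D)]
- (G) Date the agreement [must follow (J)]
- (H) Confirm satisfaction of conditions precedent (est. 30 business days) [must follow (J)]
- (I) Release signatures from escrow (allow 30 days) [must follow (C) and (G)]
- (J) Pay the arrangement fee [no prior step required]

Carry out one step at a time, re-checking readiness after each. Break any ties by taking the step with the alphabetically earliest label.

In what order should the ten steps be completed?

(J) (A) (B) (G) (E) (H) (D) (F) (C) (I)

(J) is the only step with nothing outstanding, so it goes first.
Now (A), (B), (G) and (H) have their prerequisites met. (A) has the earlier label, so (A) next.
(B), (G) and (H) are all available; (B) has the earlier label → (B).
(G) and (H) are both available; (G) has the earlier label → (G).
Now (E) and (H) have their prerequisites met. (E) has the earlier label, so (E) next.
(H) needed (J), now all done → (H).
That leaves (D) as the only ready step → (D).
(F) needed (D), now all done → (F).
Next only (C) has its prerequisites met → (C).
(I) needed (C) and (G), now all done → (I).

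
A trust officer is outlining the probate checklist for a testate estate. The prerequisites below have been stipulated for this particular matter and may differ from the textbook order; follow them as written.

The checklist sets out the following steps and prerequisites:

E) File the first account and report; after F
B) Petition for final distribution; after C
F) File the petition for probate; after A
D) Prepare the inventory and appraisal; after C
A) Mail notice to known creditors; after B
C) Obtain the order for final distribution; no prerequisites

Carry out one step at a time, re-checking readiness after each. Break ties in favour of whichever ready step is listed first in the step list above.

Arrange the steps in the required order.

C has no prerequisites → C first.
Ready: B and D. B is listed earlier → B.
A now also ready, so the ready set is {D, A}; D is listed earlier → D.
A needed B, now all done → A.
F is the only step now ready → F.
That leaves E as the only ready step → E.

C B D A F E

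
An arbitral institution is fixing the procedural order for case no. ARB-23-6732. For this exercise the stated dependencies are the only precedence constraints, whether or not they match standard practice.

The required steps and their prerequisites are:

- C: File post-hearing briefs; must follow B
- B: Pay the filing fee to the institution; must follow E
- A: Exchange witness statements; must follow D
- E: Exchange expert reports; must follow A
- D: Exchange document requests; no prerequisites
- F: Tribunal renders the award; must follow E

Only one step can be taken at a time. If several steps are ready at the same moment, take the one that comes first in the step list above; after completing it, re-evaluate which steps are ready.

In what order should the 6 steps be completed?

Only D has no prerequisites, so it is first.
A needed D, now all done → A.
That leaves E as the only ready step → E.
Now B and F have their prerequisites met. B is listed earlier, so B next.
C now also ready, so the ready set is {C, F}; C is listed earlier → C.
That leaves F as the only ready step → F.

D → A → E → B → C → F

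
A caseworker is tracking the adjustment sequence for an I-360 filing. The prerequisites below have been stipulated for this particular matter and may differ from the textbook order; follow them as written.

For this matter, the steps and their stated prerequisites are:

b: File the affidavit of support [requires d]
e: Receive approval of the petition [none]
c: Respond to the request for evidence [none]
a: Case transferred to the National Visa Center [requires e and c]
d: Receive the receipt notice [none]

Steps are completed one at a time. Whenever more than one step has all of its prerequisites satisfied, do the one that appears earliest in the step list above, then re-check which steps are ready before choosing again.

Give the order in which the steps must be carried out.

e, c and d have no prerequisites; e is listed earlier, so e is first.
c and d are both available; c is listed earlier → c.
a now also ready, so the ready set is {a, d}; a is listed earlier → a.
d is the only step now ready → d.
b needed d, now all done → b.

e → c → a → d → b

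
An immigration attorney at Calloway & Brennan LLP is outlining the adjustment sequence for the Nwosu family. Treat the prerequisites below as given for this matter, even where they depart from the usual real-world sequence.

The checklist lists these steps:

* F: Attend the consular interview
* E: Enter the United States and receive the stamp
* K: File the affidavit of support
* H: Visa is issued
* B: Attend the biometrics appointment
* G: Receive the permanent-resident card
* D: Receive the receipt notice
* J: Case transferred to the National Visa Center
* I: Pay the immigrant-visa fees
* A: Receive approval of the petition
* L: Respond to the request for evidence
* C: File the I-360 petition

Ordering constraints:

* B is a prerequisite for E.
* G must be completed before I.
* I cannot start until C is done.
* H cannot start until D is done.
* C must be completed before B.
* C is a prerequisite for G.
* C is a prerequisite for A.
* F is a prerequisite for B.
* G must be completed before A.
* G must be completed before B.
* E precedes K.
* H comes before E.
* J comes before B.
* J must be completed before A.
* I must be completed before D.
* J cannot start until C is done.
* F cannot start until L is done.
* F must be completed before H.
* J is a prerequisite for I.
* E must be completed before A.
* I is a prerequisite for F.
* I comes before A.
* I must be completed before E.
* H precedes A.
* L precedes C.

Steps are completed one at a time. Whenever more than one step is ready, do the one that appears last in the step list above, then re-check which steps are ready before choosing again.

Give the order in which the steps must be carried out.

L is the only step with nothing outstanding, so it goes first.
Next only C has its prerequisites met → C.
Now J and G have their prerequisites met. J is listed later, so J next.
That leaves G as the only ready step → G.
I needed C, J and G, now all done → I.
Ready: D and F. D is listed later → D.
F is the only step now ready → F.
Ready: B and H. B is listed later → B.
That leaves H as the only ready step → H.
E is the only step now ready → E.
Now A and K have their prerequisites met. A is listed later, so A next.
K needed E, now all done → K.

L → C → J → G → I → D → F → B → H → E → A → K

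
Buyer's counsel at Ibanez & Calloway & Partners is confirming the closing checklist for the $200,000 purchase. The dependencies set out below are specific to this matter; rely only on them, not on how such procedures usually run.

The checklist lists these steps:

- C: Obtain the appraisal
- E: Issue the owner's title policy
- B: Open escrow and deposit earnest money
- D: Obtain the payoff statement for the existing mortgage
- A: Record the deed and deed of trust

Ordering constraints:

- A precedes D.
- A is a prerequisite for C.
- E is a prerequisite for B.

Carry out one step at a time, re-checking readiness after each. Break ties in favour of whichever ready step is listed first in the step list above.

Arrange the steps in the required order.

E and A have no prerequisites; E is listed earlier, so E is first.
B now also ready, so the ready set is {B, A}; B is listed earlier → B.
Next only A has its prerequisites met → A.
Now C and D have their prerequisites met. C is listed earlier, so C next.
That leaves D as the only ready step → D.

E B A C D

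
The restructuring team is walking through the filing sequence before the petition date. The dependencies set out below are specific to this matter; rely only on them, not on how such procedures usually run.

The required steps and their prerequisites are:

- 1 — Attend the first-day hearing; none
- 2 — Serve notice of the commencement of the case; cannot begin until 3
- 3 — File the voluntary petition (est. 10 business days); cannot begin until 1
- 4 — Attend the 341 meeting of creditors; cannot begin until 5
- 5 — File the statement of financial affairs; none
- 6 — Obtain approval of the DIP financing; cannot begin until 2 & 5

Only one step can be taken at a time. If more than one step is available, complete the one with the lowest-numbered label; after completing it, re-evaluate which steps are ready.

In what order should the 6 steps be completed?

1 3 2 5 4 6

1 and 5 have no prerequisites; 1 has the earlier label, so 1 is first.
3 now also ready, so the ready set is {3, 5}; 3 has the earlier label → 3.
2 now also ready, so the ready set is {2, 5}; 2 has the earlier label → 2.
That leaves 5 as the only ready step → 5.
Ready: 4 and 6. 4 has the earlier label → 4.
6 needed 2 and 5, now all done → 6.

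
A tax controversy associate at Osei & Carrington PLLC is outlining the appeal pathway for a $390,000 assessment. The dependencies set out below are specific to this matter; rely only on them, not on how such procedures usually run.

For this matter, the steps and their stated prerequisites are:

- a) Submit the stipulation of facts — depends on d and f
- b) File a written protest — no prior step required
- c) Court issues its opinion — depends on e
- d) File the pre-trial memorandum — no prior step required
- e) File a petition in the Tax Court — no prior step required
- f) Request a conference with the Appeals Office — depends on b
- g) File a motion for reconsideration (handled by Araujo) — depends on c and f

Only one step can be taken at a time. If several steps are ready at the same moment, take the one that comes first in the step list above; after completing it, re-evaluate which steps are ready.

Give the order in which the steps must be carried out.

b, d, e, c, f, a, g

Nothing is required for b, d and e. b is listed earlier → b first.
f now also ready, so the ready set is {d, e, f}; d is listed earlier → d.
Ready: e and f. e is listed earlier → e.
c and f are both available; c is listed earlier → c.
f needed b, now all done → f.
Now a and g have their prerequisites met. a is listed earlier, so a next.
g needed c and f, now all done → g.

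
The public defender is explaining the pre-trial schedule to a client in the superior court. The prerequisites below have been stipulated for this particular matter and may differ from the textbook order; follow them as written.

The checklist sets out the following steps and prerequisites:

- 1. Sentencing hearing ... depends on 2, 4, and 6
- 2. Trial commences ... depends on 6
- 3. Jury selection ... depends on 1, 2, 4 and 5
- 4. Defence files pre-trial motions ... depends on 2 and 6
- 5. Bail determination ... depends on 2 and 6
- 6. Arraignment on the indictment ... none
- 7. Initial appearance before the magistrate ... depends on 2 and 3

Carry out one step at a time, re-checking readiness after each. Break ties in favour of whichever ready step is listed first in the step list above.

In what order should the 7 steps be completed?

6 → 2 → 4 → 1 → 5 → 3 → 7

Only 6 has no prerequisites, so it is first.
That leaves 2 as the only ready step → 2.
Now 4 and 5 have their prerequisites met. 4 is listed earlier, so 4 next.
1 now also ready, so the ready set is {1, 5}; 1 is listed earlier → 1.
Next only 5 has its prerequisites met → 5.
3 needed 1, 2, 4 and 5, now all done → 3.
That leaves 7 as the only ready step → 7.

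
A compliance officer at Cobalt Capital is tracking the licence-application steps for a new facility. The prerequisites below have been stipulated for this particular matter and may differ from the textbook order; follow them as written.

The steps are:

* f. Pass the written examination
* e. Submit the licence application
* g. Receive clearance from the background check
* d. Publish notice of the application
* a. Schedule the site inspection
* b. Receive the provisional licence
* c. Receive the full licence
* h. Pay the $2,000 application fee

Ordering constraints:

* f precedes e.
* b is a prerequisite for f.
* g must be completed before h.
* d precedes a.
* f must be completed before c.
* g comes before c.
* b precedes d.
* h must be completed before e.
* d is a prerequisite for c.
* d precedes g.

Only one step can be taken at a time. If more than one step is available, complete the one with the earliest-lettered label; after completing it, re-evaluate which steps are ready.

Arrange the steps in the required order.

Only b has no prerequisites, so it is first.
Ready: d and f. d has the earlier label → d.
a and g now also ready, so the ready set is {a, f, g}; a has the earlier label → a.
Ready: f and g. f has the earlier label → f.
g is the only step now ready → g.
c and h are both available; c has the earlier label → c.
h needed g, now all done → h.
e is the only step now ready → e.

b → d → a → f → g → c → h → e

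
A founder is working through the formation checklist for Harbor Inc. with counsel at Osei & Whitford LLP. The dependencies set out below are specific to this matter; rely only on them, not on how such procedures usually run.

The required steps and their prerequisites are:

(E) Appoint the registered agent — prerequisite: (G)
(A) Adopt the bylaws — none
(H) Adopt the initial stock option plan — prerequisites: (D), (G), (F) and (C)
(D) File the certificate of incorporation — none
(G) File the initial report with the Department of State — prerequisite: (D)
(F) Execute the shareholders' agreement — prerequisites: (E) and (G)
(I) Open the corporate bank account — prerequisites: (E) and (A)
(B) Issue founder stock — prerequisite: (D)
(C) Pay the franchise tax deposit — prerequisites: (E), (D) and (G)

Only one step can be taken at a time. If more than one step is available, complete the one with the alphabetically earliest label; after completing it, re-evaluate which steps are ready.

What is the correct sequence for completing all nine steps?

Nothing is required for (A) and (D). (A) has the earlier label → (A) first.
That leaves (D) as the only ready step → (D).
Ready: (B) and (G). (B) has the earlier label → (B).
That leaves (G) as the only ready step → (G).
That leaves (E) as the only ready step → (E).
Ready: (C), (F) and (I). (C) has the earlier label → (C).
Now (F) and (I) have their prerequisites met. (F) has the earlier label, so (F) next.
(H) now also ready, so the ready set is {(H), (I)}; (H) has the earlier label → (H).
(I) is the only step now ready → (I).

(A) (D) (B) (G) (E) (C) (F) (H) (I)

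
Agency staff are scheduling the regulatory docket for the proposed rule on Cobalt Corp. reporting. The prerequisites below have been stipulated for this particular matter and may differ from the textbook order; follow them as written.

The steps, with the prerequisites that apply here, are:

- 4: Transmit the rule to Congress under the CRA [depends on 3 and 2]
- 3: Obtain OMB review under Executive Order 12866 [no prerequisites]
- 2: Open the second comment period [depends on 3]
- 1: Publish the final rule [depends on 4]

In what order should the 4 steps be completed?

3 2 4 1

3 is the only step with nothing outstanding, so it goes first.
2 is the only step now ready → 2.
4 is the only step now ready → 4.
1 needed 4, now all done → 1.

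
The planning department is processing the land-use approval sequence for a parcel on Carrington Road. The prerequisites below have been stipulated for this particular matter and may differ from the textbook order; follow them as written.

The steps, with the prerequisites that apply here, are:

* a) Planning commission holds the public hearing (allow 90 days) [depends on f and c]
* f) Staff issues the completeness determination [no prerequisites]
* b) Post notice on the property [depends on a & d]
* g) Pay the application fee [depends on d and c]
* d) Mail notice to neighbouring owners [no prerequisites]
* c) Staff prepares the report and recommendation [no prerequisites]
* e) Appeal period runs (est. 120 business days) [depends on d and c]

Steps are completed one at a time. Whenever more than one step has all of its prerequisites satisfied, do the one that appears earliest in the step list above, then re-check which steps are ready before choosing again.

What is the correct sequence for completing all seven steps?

f, d, c, a, b, g, e

Nothing is required for f, d and c. f is listed earlier → f first.
d and c are both available; d is listed earlier → d.
Next only c has its prerequisites met → c.
Now a, g and e have their prerequisites met. a is listed earlier, so a next.
b now also ready, so the ready set is {b, g, e}; b is listed earlier → b.
Ready: g and e. g is listed earlier → g.
e needed d and c, now all done → e.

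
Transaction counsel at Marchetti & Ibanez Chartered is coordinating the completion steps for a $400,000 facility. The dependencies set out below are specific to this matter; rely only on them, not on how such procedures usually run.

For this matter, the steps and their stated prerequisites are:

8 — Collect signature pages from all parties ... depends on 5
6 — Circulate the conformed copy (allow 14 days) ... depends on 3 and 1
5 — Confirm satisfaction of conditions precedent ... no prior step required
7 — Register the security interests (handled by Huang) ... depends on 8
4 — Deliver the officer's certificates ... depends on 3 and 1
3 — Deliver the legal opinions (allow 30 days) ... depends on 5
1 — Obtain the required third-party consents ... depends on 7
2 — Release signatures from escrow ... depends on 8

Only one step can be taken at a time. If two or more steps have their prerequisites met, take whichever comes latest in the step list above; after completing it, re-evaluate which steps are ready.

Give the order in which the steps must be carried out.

5 3 8 2 7 1 4 6

5 is the only step with nothing outstanding, so it goes first.
Now 3 and 8 have their prerequisites met. 3 is listed later, so 3 next.
8 needed 5, now all done → 8.
Now 2 and 7 have their prerequisites met. 2 is listed later, so 2 next.
7 is the only step now ready → 7.
1 is the only step now ready → 1.
Ready: 4 and 6. 4 is listed later → 4.
6 needed 1 and 3, now all done → 6.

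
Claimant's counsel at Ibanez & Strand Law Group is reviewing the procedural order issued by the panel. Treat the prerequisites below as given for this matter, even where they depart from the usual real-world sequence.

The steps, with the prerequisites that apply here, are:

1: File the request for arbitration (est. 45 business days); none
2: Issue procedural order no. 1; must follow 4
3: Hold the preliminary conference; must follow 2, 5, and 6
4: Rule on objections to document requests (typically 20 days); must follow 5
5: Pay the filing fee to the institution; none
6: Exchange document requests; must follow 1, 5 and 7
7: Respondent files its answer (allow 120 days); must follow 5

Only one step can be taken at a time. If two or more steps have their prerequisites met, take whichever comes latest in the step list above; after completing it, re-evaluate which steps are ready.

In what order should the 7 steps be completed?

5, 7, 4, 2, 1, 6, 3

Nothing is required for 5 and 1. 5 is listed later → 5 first.
Now 7, 4 and 1 have their prerequisites met. 7 is listed later, so 7 next.
Now 4 and 1 have their prerequisites met. 4 is listed later, so 4 next.
Now 2 and 1 have their prerequisites met. 2 is listed later, so 2 next.
That leaves 1 as the only ready step → 1.
6 needed 7, 5 and 1, now all done → 6.
That leaves 3 as the only ready step → 3.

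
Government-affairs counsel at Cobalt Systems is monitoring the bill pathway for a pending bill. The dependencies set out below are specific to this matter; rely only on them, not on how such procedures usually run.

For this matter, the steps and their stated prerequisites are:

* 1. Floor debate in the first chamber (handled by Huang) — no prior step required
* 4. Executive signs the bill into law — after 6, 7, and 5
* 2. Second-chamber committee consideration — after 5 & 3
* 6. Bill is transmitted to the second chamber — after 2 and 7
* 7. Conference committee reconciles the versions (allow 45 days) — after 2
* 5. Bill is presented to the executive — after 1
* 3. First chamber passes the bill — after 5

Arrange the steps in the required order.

1 → 5 → 3 → 2 → 7 → 6 → 4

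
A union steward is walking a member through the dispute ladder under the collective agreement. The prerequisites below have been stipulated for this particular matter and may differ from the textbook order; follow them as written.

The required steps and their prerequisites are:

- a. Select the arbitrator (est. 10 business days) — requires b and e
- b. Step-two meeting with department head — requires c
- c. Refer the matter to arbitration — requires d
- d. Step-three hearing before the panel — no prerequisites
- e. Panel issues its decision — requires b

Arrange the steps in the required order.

d → c → b → e → a

d is the only step with nothing outstanding, so it goes first.
c needed d, now all done → c.
b needed c, now all done → b.
That leaves e as the only ready step → e.
a needed b and e, now all done → a.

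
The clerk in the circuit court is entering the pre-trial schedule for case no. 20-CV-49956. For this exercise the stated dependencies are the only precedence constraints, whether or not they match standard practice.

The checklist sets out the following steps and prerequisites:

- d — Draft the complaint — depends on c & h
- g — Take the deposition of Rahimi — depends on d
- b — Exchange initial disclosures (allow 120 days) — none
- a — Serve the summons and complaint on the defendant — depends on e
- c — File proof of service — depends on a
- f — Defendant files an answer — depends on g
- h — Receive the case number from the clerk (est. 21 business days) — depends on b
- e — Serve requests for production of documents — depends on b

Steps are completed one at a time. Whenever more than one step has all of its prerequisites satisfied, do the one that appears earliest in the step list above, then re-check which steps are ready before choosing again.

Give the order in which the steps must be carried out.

b h e a c d g f

b has no prerequisites → b first.
Now h and e have their prerequisites met. h is listed earlier, so h next.
That leaves e as the only ready step → e.
Next only a has its prerequisites met → a.
c is the only step now ready → c.
Next only d has its prerequisites met → d.
g needed d, now all done → g.
f needed g, now all done → f.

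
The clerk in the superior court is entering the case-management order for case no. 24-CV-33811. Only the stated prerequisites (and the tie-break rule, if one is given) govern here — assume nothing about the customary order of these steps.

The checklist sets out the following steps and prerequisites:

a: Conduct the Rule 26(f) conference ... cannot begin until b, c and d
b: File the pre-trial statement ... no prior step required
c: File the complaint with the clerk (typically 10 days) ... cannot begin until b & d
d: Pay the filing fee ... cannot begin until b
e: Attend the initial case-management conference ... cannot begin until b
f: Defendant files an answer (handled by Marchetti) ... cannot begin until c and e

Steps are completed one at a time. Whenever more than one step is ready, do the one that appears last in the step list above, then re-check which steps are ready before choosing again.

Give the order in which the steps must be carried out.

b → e → d → c → f → a

b has no prerequisites → b first.
Ready: e and d. e is listed later → e.
d needed b, now all done → d.
Next only c has its prerequisites met → c.
f and a are both available; f is listed later → f.
a needed d, c and b, now all done → a.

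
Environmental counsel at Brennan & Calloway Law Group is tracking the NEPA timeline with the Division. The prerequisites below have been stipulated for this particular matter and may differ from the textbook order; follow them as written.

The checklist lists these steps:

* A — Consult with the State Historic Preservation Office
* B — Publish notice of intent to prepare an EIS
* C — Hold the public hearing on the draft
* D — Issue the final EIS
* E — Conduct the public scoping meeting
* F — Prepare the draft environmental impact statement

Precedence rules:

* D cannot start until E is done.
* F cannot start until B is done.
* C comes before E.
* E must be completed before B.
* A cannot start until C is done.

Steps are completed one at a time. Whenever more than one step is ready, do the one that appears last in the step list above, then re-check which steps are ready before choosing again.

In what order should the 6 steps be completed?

C → E → D → B → F → A

C has no prerequisites → C first.
E and A are both available; E is listed later → E.
D and B now also ready, so the ready set is {D, B, A}; D is listed later → D.
Ready: B and A. B is listed later → B.
F now also ready, so the ready set is {F, A}; F is listed later → F.
A needed C, now all done → A.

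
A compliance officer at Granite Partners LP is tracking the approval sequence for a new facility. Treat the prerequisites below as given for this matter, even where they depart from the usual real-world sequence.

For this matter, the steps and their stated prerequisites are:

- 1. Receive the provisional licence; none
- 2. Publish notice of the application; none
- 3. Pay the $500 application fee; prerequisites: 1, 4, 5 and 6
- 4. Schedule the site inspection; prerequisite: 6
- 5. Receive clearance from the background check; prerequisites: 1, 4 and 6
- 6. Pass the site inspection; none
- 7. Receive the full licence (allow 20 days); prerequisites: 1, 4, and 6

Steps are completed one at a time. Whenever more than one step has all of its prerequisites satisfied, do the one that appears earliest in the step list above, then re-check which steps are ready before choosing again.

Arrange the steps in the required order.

1, 2 and 6 have no prerequisites; 1 is listed earlier, so 1 is first.
Ready: 2 and 6. 2 is listed earlier → 2.
That leaves 6 as the only ready step → 6.
4 is the only step now ready → 4.
Ready: 5 and 7. 5 is listed earlier → 5.
3 now also ready, so the ready set is {3, 7}; 3 is listed earlier → 3.
7 needed 1, 4 and 6, now all done → 7.

1 → 2 → 6 → 4 → 5 → 3 → 7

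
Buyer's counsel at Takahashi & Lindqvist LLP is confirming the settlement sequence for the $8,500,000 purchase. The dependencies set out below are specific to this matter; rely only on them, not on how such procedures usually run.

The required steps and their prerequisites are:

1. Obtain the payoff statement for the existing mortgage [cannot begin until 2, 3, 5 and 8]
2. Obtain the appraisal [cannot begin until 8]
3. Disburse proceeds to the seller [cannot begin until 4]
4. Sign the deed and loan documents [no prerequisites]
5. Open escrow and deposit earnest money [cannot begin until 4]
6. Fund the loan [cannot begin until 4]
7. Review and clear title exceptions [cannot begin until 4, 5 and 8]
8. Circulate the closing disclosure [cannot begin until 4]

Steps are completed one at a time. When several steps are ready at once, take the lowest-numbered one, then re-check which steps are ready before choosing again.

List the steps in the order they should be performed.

4, 3, 5, 6, 8, 2, 1, 7

4 is the only step with nothing outstanding, so it goes first.
Ready: 3, 5, 6 and 8. 3 has the earlier label → 3.
Now 5, 6 and 8 have their prerequisites met. 5 has the earlier label, so 5 next.
Ready: 6 and 8. 6 has the earlier label → 6.
8 needed 4, now all done → 8.
2 and 7 are both available; 2 has the earlier label → 2.
1 and 7 are both available; 1 has the earlier label → 1.
Next only 7 has its prerequisites met → 7.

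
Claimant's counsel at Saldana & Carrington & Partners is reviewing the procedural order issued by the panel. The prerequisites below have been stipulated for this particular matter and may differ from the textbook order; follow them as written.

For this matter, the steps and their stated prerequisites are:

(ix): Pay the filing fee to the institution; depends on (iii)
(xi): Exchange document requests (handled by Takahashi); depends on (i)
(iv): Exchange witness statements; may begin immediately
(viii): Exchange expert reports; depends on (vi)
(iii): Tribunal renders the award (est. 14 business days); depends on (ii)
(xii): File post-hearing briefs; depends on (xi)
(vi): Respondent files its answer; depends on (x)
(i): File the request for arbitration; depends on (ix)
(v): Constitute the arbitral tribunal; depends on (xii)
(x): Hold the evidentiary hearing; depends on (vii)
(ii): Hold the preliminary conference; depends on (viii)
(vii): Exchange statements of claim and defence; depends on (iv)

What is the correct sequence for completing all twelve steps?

(iv) → (vii) → (x) → (vi) → (viii) → (ii) → (iii) → (ix) → (i) → (xi) → (xii) → (v)

(iv) has no prerequisites → (iv) first.
(vii) needed (iv), now all done → (vii).
(x) needed (vii), now all done → (x).
(vi) needed (x), now all done → (vi).
(viii) is the only step now ready → (viii).
(ii) is the only step now ready → (ii).
That leaves (iii) as the only ready step → (iii).
(ix) needed (iii), now all done → (ix).
(i) needed (ix), now all done → (i).
That leaves (xi) as the only ready step → (xi).
(xii) needed (xi), now all done → (xii).
(v) is the only step now ready → (v).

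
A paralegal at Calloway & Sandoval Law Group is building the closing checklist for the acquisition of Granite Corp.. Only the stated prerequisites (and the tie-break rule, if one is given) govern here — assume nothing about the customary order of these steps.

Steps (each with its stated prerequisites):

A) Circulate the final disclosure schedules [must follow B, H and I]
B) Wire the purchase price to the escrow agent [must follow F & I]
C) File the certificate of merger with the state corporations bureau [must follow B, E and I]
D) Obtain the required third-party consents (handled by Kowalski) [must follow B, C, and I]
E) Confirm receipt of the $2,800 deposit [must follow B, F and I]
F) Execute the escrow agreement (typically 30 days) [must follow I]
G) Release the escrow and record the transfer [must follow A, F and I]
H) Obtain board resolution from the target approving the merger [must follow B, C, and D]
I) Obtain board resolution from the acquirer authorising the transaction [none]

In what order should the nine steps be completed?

I F B E C D H A G

I has no prerequisites → I first.
Next only F has its prerequisites met → F.
B needed F and I, now all done → B.
Next only E has its prerequisites met → E.
C needed B, E and I, now all done → C.
D is the only step now ready → D.
Next only H has its prerequisites met → H.
A needed B, H and I, now all done → A.
G is the only step now ready → G.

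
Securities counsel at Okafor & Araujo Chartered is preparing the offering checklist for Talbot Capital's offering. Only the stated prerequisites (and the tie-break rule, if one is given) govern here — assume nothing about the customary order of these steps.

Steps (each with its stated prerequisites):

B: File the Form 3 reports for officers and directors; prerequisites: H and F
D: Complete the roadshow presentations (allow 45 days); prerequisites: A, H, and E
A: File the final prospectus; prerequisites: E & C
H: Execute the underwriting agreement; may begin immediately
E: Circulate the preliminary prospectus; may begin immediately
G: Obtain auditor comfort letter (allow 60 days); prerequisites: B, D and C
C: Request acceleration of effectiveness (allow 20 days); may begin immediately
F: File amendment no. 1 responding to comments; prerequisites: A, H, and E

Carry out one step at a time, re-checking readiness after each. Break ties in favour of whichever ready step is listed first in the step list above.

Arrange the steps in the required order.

Nothing is required for H, E and C. H is listed earlier → H first.
E and C are both available; E is listed earlier → E.
Next only C has its prerequisites met → C.
That leaves A as the only ready step → A.
Ready: D and F. D is listed earlier → D.
That leaves F as the only ready step → F.
B needed H and F, now all done → B.
Next only G has its prerequisites met → G.

H, E, C, A, D, F, B, G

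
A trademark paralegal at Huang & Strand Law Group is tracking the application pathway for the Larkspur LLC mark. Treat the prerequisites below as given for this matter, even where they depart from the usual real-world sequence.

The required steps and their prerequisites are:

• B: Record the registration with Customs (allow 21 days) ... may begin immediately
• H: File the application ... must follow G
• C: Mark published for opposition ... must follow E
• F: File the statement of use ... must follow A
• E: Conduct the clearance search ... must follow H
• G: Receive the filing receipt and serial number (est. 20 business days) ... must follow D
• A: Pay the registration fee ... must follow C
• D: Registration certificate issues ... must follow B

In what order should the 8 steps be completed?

B is the only step with nothing outstanding, so it goes first.
Next only D has its prerequisites met → D.
That leaves G as the only ready step → G.
Next only H has its prerequisites met → H.
That leaves E as the only ready step → E.
C needed E, now all done → C.
Next only A has its prerequisites met → A.
F needed A, now all done → F.

B, D, G, H, E, C, A, F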